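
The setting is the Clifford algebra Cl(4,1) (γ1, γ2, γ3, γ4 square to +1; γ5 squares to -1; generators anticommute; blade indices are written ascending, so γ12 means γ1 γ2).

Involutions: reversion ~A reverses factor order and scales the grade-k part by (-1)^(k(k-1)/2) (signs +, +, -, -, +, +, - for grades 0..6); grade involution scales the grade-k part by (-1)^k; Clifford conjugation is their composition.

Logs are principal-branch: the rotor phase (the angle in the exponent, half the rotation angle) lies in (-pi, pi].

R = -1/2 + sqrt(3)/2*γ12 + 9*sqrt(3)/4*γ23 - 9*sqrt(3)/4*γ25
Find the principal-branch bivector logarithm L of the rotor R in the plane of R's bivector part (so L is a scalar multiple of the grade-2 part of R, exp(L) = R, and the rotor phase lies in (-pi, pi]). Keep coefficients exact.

The scalar part of R is -1/2, which pins the rotor phase on the principal branch; dividing the bivector part by the sine of that phase recovers the unit plane, and L is the phase times that plane.
Concretely: cos(phase) = -1/2 gives phase = ±2*pi/3, and since phase/sin(phase) is even the sign is immaterial: L = (phase/sin(phase)) * <R>_2 = (4*sqrt(3)*pi/9) * <R>_2.
Answer: 2*pi/3*γ12 + 3*pi*γ23 - 3*pi*γ25


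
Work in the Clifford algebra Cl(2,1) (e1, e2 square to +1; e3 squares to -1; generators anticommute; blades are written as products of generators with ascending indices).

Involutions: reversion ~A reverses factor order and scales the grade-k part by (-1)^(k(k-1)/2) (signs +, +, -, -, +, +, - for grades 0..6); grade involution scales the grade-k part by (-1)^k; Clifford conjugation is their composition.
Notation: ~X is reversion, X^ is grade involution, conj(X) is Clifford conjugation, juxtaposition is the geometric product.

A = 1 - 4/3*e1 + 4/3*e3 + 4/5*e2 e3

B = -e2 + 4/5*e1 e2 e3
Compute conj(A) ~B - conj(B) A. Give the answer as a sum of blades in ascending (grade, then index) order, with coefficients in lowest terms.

first term: 16/25*e1 - e2 - 4/5*e3 - 12/5*e1 e2 - 12/5*e2 e3 - 4/5*e1 e2 e3
second term: 16/25*e1 + e2 + 4/5*e3 + 4/15*e1 e2 + 4/15*e2 e3 + 4/5*e1 e2 e3
Answer: -2*e2 - 8/5*e3 - 8/3*e1 e2 - 8/3*e2 e3 - 8/5*e1 e2 e3


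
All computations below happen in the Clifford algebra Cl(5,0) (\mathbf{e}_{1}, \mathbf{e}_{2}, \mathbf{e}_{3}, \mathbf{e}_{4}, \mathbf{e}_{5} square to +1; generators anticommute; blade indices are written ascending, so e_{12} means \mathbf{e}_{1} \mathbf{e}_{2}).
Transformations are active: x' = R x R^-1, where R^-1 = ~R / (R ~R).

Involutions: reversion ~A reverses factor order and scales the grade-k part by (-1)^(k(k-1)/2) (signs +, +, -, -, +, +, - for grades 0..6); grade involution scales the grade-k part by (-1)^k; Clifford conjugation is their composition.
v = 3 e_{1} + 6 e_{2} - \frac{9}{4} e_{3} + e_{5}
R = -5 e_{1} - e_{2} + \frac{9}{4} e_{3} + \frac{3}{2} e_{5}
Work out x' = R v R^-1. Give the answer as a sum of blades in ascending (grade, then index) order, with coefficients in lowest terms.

~R = -5 e_{1} - e_{2} + \frac{9}{4} e_{3} + \frac{3}{2} e_{5}, and R ~R = \frac{533}{16}, so R^-1 = ~R / (\frac{533}{16}).
R v = -\frac{393}{16} - 27 e_{12} + \frac{9}{2} e_{13} - \frac{19}{2} e_{15} - \frac{45}{4} e_{23} - 10 e_{25} + \frac{45}{8} e_{35}
Answer: \frac{2331}{533} e_{1} - \frac{2412}{533} e_{2} - \frac{2277}{2132} e_{3} - \frac{1712}{533} e_{5}


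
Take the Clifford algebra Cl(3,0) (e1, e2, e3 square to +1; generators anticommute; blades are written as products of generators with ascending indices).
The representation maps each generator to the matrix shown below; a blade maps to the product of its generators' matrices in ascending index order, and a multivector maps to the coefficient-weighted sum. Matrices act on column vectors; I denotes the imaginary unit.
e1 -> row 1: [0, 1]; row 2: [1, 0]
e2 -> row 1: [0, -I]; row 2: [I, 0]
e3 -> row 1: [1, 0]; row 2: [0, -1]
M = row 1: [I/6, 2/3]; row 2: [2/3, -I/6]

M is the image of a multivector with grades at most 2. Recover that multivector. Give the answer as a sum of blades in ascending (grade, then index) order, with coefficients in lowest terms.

Method: 1, rho(e1), rho(e2), rho(e3) form a trace-orthogonal basis of the 2x2 complex matrices (tr(X Y) = 2 if X = Y, else 0), so M = m0*1 + m1*rho(e1) + m2*rho(e2) + m3*rho(e3) with m0 = tr(M)/2 = 0, m1 = tr(M rho(e1))/2 = 2/3, m2 = tr(M rho(e2))/2 = 0, m3 = tr(M rho(e3))/2 = I/6.
Multiplying table entries, the bivector images are rho(e1 e2) = I*rho(e3), rho(e1 e3) = -I*rho(e2), rho(e2 e3) = I*rho(e1); with real blade coefficients the real parts of m0..m3 are the coefficients of 1, e1, e2, e3 and the imaginary parts give the bivectors (e2 e3: Im m1, e1 e3: -Im m2, e1 e2: Im m3).
Answer: 2/3*e1 + 1/6*e1 e2


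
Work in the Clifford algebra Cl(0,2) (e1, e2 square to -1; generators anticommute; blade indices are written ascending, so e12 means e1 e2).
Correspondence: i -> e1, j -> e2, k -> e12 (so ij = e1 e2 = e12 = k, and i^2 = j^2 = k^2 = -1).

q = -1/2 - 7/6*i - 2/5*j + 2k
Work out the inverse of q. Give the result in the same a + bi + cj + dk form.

In blades: q = -1/2 - 7/6*e1 - 2/5*e2 + 2*e12.
With qbar = -1/2 + 7/6*e1 + 2/5*e2 - 2*e12 (scalar fixed, mapped units negated), q qbar = 2597/450 (the sum of squared coefficients), so q^-1 = qbar / (2597/450) = -225/2597 + 75/371*e1 + 180/2597*e2 - 900/2597*e12; translating back:
Answer: -225/2597 + 75/371*i + 180/2597*j - 900/2597*k


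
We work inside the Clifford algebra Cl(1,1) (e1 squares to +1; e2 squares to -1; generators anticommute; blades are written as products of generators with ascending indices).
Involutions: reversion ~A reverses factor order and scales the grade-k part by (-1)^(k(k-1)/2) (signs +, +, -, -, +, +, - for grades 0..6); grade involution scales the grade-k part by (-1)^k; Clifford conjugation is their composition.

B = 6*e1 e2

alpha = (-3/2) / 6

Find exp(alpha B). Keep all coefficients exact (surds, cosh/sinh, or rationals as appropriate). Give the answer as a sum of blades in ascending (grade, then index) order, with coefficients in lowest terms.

B^2 = (6)^2*(e1 e2)^2 = 36*(+1) = 36 (a basis 2-blade squares to minus the product of its generators' squares).
B^2 = 36 — a positive square means the series sums to a boost: l = 6, alpha*l = -3/2, so exp(alpha B) = cosh(-3/2) + (sinh(-3/2)/6)*B = cosh(3/2) + (-sinh(3/2)/6)*B.
Answer: cosh(3/2) - sinh(3/2)*e1 e2


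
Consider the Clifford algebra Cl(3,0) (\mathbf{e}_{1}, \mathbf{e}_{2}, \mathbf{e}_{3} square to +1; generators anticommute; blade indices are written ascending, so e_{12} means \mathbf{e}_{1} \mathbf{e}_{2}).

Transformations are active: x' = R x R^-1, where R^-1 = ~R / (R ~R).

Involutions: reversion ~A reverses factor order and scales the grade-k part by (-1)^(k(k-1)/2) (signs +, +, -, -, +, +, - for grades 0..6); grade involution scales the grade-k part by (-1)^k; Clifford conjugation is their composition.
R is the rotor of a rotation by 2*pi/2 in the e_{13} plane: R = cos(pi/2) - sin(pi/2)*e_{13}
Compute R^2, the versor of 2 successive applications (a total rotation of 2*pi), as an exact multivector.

Because a rotor carries half the rotation angle, composing 2 copies of this e_{13}-plane rotor multiplies the phase: 2*(pi/2) = \pi, hence R^2 = cos(\pi) - sin(\pi)*e_{13}.
cos(\pi) = -1 and sin(\pi) = 0, so R^2 = -1. The total rotation 2*pi is 1 full turn, so every vector returns to itself, yet the rotor is -1, on the OTHER sheet of the double cover (an odd number of 2*pi turns).
Answer: -1


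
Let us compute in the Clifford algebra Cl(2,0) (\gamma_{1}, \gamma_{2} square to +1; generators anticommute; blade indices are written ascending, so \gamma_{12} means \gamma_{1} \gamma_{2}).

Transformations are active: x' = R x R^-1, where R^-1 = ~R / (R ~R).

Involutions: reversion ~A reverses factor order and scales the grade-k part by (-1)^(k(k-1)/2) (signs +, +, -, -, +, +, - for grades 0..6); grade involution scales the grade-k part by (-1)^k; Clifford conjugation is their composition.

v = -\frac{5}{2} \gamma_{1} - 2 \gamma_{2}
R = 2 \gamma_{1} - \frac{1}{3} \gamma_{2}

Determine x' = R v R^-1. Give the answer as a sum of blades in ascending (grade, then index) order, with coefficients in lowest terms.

~R = 2 \gamma_{1} - \frac{1}{3} \gamma_{2}, and R ~R = \frac{37}{9}, so R^-1 = ~R / (\frac{37}{9}).
R v = -\frac{13}{3} - \frac{29}{6} \gamma_{12}
Answer: -\frac{127}{74} \gamma_{1} + \frac{100}{37} \gamma_{2}


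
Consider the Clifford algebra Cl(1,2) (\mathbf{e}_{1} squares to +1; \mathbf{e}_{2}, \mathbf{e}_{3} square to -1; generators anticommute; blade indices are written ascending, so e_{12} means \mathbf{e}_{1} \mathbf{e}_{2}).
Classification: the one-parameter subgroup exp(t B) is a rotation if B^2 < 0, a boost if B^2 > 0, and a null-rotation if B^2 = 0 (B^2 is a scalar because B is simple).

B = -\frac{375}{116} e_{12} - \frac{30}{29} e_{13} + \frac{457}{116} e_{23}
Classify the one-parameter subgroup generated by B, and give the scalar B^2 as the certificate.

B^2 term by term: the squares give (-\frac{375}{116})^2*(e_{12})^2 + (-\frac{30}{29})^2*(e_{13})^2 + (\frac{457}{116})^2*(e_{23})^2 = \frac{140625}{13456}*(+1) + \frac{900}{841}*(+1) + \frac{208849}{13456}*(-1) = -4 (each basis 2-blade squares to minus the product of its generators' squares); cross terms between blades sharing an index anticommute and cancel. So B^2 = -4.
Answer: rotation, certificate B^2 = -4. Because -4 is invariant under every versor sandwich, the classification follows from its sign alone.


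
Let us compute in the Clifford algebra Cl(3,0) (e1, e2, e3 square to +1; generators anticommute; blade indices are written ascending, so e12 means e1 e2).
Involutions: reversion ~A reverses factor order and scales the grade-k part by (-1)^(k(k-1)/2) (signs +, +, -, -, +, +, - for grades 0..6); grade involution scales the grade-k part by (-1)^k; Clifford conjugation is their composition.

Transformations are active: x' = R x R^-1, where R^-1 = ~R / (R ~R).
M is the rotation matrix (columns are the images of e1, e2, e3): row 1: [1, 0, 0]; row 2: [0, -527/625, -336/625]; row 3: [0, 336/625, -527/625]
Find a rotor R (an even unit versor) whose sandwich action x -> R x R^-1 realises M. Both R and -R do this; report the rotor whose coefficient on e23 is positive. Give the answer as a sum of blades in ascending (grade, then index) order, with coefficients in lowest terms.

Method: write R = a + b12*e12 + b13*e13 + b23*e23 with a^2 + b12^2 + b13^2 + b23^2 = 1 (so R^-1 = ~R). Expanding the columns R e_j ~R gives tr M = 4a^2 - 1 and, from the antisymmetric part, M21 - M12 = -4a*b12, M13 - M31 = 4a*b13, M32 - M23 = -4a*b23.
Here tr M = -429/625, so a^2 = (1 + tr M)/4 = 49/625 and a = ±7/25. Taking a = 7/25: M21 - M12 = 0, M13 - M31 = 0, M32 - M23 = 672/625, giving b12 = 0, b13 = 0, b23 = -24/25, i.e. R = 7/25 - 24/25*e23.
Its e23 coefficient is negative, so report the other preimage -R.
Answer: -7/25 + 24/25*e23. Uniqueness: Spin(3) -> SO(3) maps R and -R to the same rotation of trace -429/625; fixing the sign of the e23 coefficient removes the ambiguity.


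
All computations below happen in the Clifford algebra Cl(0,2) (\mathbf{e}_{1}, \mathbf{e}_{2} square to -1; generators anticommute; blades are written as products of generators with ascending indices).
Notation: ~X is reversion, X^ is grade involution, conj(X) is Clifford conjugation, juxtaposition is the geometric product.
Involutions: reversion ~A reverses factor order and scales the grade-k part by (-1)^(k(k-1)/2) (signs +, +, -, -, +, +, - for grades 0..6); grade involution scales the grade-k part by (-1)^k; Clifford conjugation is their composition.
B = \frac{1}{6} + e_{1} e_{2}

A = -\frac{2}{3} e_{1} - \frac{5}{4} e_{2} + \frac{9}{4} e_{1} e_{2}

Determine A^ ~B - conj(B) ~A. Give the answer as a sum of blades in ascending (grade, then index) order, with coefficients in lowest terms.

first term: \frac{9}{4} - \frac{41}{36} e_{1} + \frac{7}{8} e_{2} + \frac{3}{8} e_{1} e_{2}
second term: -\frac{9}{4} - \frac{49}{36} e_{1} + \frac{11}{24} e_{2} - \frac{3}{8} e_{1} e_{2}
Answer: \frac{9}{2} + \frac{2}{9} e_{1} + \frac{5}{12} e_{2} + \frac{3}{4} e_{1} e_{2}


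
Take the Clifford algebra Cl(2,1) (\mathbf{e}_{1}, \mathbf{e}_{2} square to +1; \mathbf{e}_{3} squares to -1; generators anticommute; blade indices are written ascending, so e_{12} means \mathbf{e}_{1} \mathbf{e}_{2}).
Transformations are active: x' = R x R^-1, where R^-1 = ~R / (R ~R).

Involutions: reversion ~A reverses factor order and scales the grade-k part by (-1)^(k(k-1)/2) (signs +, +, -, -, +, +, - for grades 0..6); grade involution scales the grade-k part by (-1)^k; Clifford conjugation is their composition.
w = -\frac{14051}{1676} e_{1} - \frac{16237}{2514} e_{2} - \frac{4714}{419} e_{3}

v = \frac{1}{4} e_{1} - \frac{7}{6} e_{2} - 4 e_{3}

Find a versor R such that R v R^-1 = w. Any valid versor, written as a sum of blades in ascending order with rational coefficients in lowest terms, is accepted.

Since q(v) = q(w) = -\frac{2099}{144}, the sum R = v + w = -\frac{3408}{419} e_{1} - \frac{3195}{419} e_{2} - \frac{6390}{419} e_{3} does the job whenever invertible.
Answer: -\frac{3408}{419} e_{1} - \frac{3195}{419} e_{2} - \frac{6390}{419} e_{3}


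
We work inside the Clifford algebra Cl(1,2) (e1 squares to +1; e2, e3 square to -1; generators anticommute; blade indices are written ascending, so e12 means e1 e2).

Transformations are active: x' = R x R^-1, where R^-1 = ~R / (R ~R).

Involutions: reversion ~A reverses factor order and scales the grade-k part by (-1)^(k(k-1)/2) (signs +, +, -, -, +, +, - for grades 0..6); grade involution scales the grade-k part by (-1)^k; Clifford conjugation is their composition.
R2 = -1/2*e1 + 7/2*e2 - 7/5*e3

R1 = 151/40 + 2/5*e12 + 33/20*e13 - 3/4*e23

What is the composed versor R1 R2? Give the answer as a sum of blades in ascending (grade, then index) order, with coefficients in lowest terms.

Distribute over the terms of R2 (each basis-blade product reordered to ascending indices, repeated generators contracted through their squares):
R1 (-1/2*e1) = -151/80*e1 + 1/5*e2 + 33/40*e3 + 3/8*e123
R1 (7/2*e2) = -7/5*e1 + 1057/80*e2 - 21/8*e3 - 231/40*e123
R1 (-7/5*e3) = 231/100*e1 - 21/20*e2 - 1057/200*e3 - 14/25*e123
Summing the partial products and collecting blades:
Answer: -391/400*e1 + 989/80*e2 - 1417/200*e3 - 149/25*e123


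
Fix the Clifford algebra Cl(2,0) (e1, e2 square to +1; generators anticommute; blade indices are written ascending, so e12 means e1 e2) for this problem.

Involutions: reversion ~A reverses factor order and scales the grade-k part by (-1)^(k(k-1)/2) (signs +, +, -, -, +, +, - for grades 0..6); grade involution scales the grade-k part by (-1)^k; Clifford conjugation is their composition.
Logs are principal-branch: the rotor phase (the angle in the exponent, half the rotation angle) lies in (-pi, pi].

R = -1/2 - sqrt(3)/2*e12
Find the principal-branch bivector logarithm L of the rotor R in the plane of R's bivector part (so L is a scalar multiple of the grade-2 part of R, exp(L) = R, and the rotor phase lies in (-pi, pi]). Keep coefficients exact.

The scalar part of R is -1/2, which pins the rotor phase on the principal branch; dividing the bivector part by the sine of that phase recovers the unit plane, and L is the phase times that plane.
Concretely: cos(phase) = -1/2 gives phase = ±2*pi/3, and since phase/sin(phase) is even the sign is immaterial: L = (phase/sin(phase)) * <R>_2 = (4*sqrt(3)*pi/9) * <R>_2.
Answer: -2*pi/3*e12


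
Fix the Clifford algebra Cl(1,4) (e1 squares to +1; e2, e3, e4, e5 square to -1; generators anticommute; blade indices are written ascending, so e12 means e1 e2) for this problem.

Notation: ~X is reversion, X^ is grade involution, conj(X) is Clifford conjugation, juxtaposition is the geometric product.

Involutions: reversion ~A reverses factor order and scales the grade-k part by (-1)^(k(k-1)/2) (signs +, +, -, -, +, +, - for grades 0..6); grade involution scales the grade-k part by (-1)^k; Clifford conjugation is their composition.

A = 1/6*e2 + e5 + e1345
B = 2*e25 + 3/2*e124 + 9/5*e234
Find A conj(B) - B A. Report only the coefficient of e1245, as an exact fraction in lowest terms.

first term: -2*e2 + 1/3*e5 + 1/4*e14 - 3/10*e34 + 9/5*e125 + 3/2*e235 - 2*e1234 - 3/2*e1245 - 9/5*e2345
second term: -2*e2 + 1/3*e5 + 1/4*e14 - 3/10*e34 + 9/5*e125 + 3/2*e235 - 2*e1234 + 3/2*e1245 + 9/5*e2345
Answer: -3


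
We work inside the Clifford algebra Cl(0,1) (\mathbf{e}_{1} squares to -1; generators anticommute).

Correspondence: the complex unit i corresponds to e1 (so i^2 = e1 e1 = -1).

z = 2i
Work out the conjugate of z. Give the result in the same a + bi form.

In blades: z = 2 e_{1}.
Conjugation here is Clifford conjugation: the scalar is fixed and the grade-1 and grade-2 blades all flip sign, giving -2 e_{1}; translating back:
Answer: -2i


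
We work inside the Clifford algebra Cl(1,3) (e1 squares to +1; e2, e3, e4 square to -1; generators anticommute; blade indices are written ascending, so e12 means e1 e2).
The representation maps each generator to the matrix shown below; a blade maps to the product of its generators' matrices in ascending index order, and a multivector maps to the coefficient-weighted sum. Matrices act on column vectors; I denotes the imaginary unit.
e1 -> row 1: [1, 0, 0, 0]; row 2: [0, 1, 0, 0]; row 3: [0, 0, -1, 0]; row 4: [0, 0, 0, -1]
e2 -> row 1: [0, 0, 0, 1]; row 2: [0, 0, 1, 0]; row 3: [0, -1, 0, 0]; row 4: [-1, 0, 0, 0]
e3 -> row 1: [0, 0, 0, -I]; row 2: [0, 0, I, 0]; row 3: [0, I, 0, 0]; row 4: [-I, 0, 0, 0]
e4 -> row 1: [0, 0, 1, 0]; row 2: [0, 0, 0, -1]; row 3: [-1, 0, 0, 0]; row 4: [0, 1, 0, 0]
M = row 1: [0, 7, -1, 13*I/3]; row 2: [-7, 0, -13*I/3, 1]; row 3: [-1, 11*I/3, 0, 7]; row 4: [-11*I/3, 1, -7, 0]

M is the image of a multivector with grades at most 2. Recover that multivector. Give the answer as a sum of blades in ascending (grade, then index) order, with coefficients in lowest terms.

Method: the blade images are trace-orthogonal — tr(rho(e_A) rho(e_B)^-1) = 4 if A = B and 0 otherwise — and rho(e_A)^-1 = (e_A)^2 * rho(e_A) with (e_A)^2 = +1 or -1, so the coefficient of e_A in the preimage is (e_A)^2 * tr(M rho(e_A))/4.
Nonzero projections over blades of grade <= 2: e3: (e3)^2 = -1, tr(M rho(e3)) = 4/3, coefficient -1/3; e13: (e13)^2 = +1, tr(M rho(e13)) = -16, coefficient -4; e14: (e14)^2 = +1, tr(M rho(e14)) = -4, coefficient -1; e24: (e24)^2 = -1, tr(M rho(e24)) = -28, coefficient 7. Every other blade of grade <= 2 projects to 0.
Answer: -1/3*e3 - 4*e13 - e14 + 7*e24


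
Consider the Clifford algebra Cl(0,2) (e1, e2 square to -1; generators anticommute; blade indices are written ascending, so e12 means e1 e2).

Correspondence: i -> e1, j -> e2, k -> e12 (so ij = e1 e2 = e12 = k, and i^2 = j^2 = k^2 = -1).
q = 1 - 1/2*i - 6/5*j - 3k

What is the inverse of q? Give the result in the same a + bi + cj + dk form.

In blades: q = 1 - 1/2*e1 - 6/5*e2 - 3*e12.
With qbar = 1 + 1/2*e1 + 6/5*e2 + 3*e12 (scalar fixed, mapped units negated), q qbar = 1169/100 (the sum of squared coefficients), so q^-1 = qbar / (1169/100) = 100/1169 + 50/1169*e1 + 120/1169*e2 + 300/1169*e12; translating back:
Answer: 100/1169 + 50/1169*i + 120/1169*j + 300/1169*k


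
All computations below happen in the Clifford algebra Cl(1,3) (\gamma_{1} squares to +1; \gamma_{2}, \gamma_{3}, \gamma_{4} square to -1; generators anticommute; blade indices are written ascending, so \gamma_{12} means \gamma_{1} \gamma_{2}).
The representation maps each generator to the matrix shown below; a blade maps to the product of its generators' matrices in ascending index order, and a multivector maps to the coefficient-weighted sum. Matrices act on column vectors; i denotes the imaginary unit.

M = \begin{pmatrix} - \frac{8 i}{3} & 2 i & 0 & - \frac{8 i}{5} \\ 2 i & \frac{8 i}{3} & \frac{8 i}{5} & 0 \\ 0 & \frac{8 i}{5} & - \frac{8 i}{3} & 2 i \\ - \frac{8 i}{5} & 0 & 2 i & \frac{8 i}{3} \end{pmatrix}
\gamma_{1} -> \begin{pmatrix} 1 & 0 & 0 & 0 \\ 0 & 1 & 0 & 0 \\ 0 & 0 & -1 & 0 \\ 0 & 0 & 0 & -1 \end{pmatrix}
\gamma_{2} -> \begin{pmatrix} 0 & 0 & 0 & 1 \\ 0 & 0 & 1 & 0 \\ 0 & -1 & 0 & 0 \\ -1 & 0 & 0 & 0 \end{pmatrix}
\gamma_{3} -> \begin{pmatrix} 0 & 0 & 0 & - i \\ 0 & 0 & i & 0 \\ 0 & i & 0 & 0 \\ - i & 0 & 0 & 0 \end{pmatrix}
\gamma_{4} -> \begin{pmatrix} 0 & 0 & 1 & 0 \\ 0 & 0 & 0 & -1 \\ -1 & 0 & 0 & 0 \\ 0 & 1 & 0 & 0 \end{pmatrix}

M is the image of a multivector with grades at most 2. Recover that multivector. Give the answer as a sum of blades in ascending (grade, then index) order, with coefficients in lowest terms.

Method: the blade images are trace-orthogonal — tr(rho(e_A) rho(e_B)^-1) = 4 if A = B and 0 otherwise — and rho(e_A)^-1 = (e_A)^2 * rho(e_A) with (e_A)^2 = +1 or -1, so the coefficient of e_A in the preimage is (e_A)^2 * tr(M rho(e_A))/4.
Nonzero projections over blades of grade <= 2: \gamma_{3}: (\gamma_{3})^2 = -1, tr(M rho(\gamma_{3})) = - \frac{32}{5}, coefficient \frac{8}{5}; \gamma_{23}: (\gamma_{23})^2 = -1, tr(M rho(\gamma_{23})) = - \frac{32}{3}, coefficient \frac{8}{3}; \gamma_{34}: (\gamma_{34})^2 = -1, tr(M rho(\gamma_{34})) = 8, coefficient -2. Every other blade of grade <= 2 projects to 0.
Answer: \frac{8}{5} \gamma_{3} + \frac{8}{3} \gamma_{23} - 2 \gamma_{34}


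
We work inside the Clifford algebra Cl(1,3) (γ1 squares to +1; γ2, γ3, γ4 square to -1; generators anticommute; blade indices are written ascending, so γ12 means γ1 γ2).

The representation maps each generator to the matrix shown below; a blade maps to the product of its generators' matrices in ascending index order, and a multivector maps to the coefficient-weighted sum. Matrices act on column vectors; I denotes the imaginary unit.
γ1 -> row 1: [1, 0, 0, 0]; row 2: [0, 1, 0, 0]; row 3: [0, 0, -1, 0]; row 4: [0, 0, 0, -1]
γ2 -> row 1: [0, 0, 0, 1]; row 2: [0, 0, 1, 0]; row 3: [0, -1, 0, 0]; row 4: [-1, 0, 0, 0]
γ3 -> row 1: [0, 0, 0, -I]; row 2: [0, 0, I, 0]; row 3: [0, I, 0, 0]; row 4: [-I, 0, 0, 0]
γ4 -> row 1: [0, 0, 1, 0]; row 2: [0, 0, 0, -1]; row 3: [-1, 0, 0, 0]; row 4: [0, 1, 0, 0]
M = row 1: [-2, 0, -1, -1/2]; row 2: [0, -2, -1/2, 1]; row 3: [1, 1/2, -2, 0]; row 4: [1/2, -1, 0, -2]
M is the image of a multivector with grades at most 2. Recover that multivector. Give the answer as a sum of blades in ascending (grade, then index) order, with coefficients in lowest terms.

Method: the blade images are trace-orthogonal — tr(rho(e_A) rho(e_B)^-1) = 4 if A = B and 0 otherwise — and rho(e_A)^-1 = (e_A)^2 * rho(e_A) with (e_A)^2 = +1 or -1, so the coefficient of e_A in the preimage is (e_A)^2 * tr(M rho(e_A))/4.
Nonzero projections over blades of grade <= 2: 1: (1)^2 = +1, tr(M 1) = -8, coefficient -2; γ2: (γ2)^2 = -1, tr(M rho(γ2)) = 2, coefficient -1/2; γ4: (γ4)^2 = -1, tr(M rho(γ4)) = 4, coefficient -1. Every other blade of grade <= 2 projects to 0.
Answer: -2 - 1/2*γ2 - γ4


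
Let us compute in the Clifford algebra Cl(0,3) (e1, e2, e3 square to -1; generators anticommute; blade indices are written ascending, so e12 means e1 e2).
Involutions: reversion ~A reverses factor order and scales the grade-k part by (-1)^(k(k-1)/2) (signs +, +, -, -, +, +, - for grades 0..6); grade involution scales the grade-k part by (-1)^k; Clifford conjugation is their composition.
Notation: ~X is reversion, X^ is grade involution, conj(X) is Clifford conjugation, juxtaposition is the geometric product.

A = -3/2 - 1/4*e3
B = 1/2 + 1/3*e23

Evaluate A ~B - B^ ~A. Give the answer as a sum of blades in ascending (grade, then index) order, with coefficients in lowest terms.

first term: -3/4 + 1/12*e2 - 1/8*e3 + 1/2*e23
second term: -3/4 + 1/12*e2 - 1/8*e3 - 1/2*e23
Answer: e23


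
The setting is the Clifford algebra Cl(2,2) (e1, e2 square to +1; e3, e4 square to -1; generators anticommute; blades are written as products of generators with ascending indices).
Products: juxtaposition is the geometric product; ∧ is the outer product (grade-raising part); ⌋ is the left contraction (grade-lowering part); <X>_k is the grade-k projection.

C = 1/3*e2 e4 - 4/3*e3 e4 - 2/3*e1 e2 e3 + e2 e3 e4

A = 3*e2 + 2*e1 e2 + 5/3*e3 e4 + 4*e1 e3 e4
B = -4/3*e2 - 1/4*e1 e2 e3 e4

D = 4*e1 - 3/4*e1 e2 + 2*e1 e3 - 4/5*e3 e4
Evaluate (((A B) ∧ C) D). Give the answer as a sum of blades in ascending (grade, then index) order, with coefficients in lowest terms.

step 1: -4 - 8/3*e1 + e2 + 5/12*e1 e2 + 1/2*e3 e4 + 3/4*e1 e3 e4 - 20/9*e2 e3 e4 - 16/3*e1 e2 e3 e4
step 2: -4/3*e2 e4 + 16/3*e3 e4 + 8/3*e1 e2 e3 - 8/9*e1 e2 e4 + 32/9*e1 e3 e4 - 16/3*e2 e3 e4 - 29/9*e1 e2 e3 e4
step 3: 64/15 + 128/45*e1 - 48/5*e2 + 2*e3 + 58/9*e4 - 116/45*e1 e2 + 29/3*e1 e4 + 176/15*e2 e3 + 26/9*e2 e4 + 425/36*e3 e4 + 32/45*e1 e2 e3 + 112/15*e1 e2 e4 + 52/3*e1 e3 e4 + 12*e2 e3 e4 + 20*e1 e2 e3 e4
Answer: 64/15 + 128/45*e1 - 48/5*e2 + 2*e3 + 58/9*e4 - 116/45*e1 e2 + 29/3*e1 e4 + 176/15*e2 e3 + 26/9*e2 e4 + 425/36*e3 e4 + 32/45*e1 e2 e3 + 112/15*e1 e2 e4 + 52/3*e1 e3 e4 + 12*e2 e3 e4 + 20*e1 e2 e3 e4


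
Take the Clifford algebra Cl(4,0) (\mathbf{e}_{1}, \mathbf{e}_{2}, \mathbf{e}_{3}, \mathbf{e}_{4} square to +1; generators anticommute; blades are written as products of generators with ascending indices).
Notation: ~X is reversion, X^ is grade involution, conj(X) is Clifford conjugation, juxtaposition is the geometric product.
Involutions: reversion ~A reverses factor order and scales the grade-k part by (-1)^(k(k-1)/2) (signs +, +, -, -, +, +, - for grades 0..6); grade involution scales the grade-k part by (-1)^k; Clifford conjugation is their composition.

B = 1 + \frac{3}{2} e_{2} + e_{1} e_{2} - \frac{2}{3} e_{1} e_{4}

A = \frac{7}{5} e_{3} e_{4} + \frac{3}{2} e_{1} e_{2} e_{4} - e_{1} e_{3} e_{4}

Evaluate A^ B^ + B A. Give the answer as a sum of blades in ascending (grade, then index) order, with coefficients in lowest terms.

first term: e_{2} - \frac{2}{3} e_{3} + \frac{3}{2} e_{4} - \frac{14}{15} e_{1} e_{3} - \frac{9}{4} e_{1} e_{4} + \frac{7}{5} e_{3} e_{4} - \frac{3}{2} e_{1} e_{2} e_{4} + e_{1} e_{3} e_{4} - \frac{11}{10} e_{2} e_{3} e_{4} - \frac{1}{10} e_{1} e_{2} e_{3} e_{4}
second term: -e_{2} + \frac{2}{3} e_{3} - \frac{3}{2} e_{4} + \frac{14}{15} e_{1} e_{3} - \frac{9}{4} e_{1} e_{4} + \frac{7}{5} e_{3} e_{4} + \frac{3}{2} e_{1} e_{2} e_{4} - e_{1} e_{3} e_{4} + \frac{31}{10} e_{2} e_{3} e_{4} + \frac{29}{10} e_{1} e_{2} e_{3} e_{4}
Answer: -\frac{9}{2} e_{1} e_{4} + \frac{14}{5} e_{3} e_{4} + 2 e_{2} e_{3} e_{4} + \frac{14}{5} e_{1} e_{2} e_{3} e_{4}


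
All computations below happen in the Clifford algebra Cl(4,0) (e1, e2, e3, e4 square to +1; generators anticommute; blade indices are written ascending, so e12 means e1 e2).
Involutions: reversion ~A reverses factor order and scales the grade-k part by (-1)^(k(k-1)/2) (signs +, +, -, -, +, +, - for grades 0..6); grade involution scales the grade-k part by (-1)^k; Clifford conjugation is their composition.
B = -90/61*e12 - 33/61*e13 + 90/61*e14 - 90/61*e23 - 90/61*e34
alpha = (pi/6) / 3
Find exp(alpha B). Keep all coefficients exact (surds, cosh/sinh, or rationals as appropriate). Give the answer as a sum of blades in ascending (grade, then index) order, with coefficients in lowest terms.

B^2 term by term: the squares give (-90/61)^2*(e12)^2 + (-33/61)^2*(e13)^2 + (90/61)^2*(e14)^2 + (-90/61)^2*(e23)^2 + (-90/61)^2*(e34)^2 = 8100/3721*(-1) + 1089/3721*(-1) + 8100/3721*(-1) + 8100/3721*(-1) + 8100/3721*(-1) = -9 (each basis 2-blade squares to minus the product of its generators' squares); cross terms between blades sharing an index anticommute and cancel; the commuting (index-disjoint) pairs give grade-4 terms 2*c*c'*(blade product), which cancel blade by blade — e1234: 16200/3721 - 16200/3721 = 0 — confirming B is simple. So B^2 = -9.
B^2 = -9 — the negative square puts this in the circular regime; l = 3, alpha*l = pi/6, so exp(alpha B) = cos(pi/6) + (sin(pi/6)/3)*B = sqrt(3)/2 + (1/6)*B.
Answer: sqrt(3)/2 - 15/61*e12 - 11/122*e13 + 15/61*e14 - 15/61*e23 - 15/61*e34


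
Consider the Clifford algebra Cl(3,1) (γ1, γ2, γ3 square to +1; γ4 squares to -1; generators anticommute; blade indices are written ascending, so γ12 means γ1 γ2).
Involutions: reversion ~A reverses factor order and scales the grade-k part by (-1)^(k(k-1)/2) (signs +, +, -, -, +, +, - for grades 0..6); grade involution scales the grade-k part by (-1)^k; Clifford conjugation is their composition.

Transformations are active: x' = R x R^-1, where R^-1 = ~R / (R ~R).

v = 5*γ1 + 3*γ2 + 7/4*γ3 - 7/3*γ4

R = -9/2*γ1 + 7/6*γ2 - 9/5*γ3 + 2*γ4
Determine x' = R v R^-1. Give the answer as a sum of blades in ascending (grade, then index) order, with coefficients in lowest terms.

~R = -9/2*γ1 + 7/6*γ2 - 9/5*γ3 + 2*γ4, and R ~R = 9383/450, so R^-1 = ~R / (9383/450).
R v = -1049/60 - 58/3*γ12 + 9/8*γ13 + 1/2*γ14 + 893/120*γ23 - 157/18*γ24 + 7/10*γ34
Answer: 47785/18766*γ1 - 93013/18766*γ2 + 47611/37532*γ3 - 28729/28149*γ4


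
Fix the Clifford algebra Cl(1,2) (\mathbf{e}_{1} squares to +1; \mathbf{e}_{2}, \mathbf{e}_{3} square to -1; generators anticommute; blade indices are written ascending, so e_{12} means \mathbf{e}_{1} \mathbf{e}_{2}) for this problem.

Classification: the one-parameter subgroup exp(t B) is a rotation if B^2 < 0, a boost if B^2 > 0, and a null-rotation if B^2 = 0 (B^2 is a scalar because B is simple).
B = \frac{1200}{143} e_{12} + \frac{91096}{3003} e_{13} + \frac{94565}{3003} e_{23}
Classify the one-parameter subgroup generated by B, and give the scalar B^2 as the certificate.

B^2 term by term: the squares give (\frac{1200}{143})^2*(e_{12})^2 + (\frac{91096}{3003})^2*(e_{13})^2 + (\frac{94565}{3003})^2*(e_{23})^2 = \frac{1440000}{20449}*(+1) + \frac{8298481216}{9018009}*(+1) + \frac{8942539225}{9018009}*(-1) = -1 (each basis 2-blade squares to minus the product of its generators' squares); cross terms between blades sharing an index anticommute and cancel. So B^2 = -1.
Answer: rotation, certificate B^2 = -1. Why this suffices: the scalar -1 survives any versor conjugation, so its sign alone determines the class however B is presented.


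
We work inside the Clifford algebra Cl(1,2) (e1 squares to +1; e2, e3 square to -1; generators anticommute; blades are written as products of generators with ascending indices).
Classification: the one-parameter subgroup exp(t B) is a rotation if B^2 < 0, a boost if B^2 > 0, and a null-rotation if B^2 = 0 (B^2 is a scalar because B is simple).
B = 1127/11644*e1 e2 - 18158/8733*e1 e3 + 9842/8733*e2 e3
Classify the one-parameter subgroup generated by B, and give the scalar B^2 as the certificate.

B^2 term by term: the squares give (1127/11644)^2*(e1 e2)^2 + (-18158/8733)^2*(e1 e3)^2 + (9842/8733)^2*(e2 e3)^2 = 1270129/135582736*(+1) + 329712964/76265289*(+1) + 96864964/76265289*(-1) = 49/16 (each basis 2-blade squares to minus the product of its generators' squares); cross terms between blades sharing an index anticommute and cancel. So B^2 = 49/16.
Answer: boost, certificate B^2 = 49/16. No conjugation can change B^2 = 49/16; the sign gives the class.


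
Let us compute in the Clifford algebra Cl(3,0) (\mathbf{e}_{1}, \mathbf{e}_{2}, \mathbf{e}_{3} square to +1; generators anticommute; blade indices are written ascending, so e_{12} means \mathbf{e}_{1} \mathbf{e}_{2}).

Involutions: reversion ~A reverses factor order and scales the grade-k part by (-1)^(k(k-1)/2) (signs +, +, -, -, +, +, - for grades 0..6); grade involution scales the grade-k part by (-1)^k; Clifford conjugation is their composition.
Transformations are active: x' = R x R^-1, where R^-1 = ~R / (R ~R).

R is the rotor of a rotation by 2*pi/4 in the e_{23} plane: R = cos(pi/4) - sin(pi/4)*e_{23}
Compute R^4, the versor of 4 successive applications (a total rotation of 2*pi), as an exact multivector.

Half-angle bookkeeping: 4 applications in e_{23} add up to rotor phase 4*pi/4 = \pi, so R^4 = cos(\pi) - sin(\pi)*e_{23}.
cos(\pi) = -1 and sin(\pi) = 0, so R^4 = -1. The total rotation 2*pi is 1 full turn, so every vector returns to itself, yet the rotor is -1, on the OTHER sheet of the double cover (an odd number of 2*pi turns).
Answer: -1


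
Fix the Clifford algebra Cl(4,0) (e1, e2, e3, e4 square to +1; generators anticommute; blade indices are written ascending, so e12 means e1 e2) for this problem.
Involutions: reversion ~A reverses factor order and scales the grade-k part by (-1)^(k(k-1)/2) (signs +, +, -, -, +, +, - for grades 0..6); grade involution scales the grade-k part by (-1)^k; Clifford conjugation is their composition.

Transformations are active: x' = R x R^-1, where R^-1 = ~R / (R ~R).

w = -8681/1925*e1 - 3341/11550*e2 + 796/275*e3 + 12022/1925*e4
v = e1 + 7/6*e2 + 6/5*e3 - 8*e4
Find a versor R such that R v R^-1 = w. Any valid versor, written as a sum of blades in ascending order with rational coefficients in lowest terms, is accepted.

R = v + w = -6756/1925*e1 + 1689/1925*e2 + 1126/275*e3 - 3378/1925*e4 works: the equal norms (61021/900) guarantee its sandwich swaps v into w.
Answer: -6756/1925*e1 + 1689/1925*e2 + 1126/275*e3 - 3378/1925*e4


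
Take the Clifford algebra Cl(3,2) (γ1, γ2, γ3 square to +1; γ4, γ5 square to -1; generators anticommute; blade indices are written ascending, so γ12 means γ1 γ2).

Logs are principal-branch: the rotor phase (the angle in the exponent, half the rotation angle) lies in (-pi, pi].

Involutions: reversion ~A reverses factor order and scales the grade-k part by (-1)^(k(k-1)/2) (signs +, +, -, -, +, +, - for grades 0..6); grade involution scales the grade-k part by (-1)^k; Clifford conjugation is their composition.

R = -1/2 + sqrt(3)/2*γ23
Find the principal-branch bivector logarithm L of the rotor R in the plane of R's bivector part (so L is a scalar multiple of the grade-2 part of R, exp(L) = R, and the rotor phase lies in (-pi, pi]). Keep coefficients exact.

The scalar part of R is -1/2, so the principal-branch rotor phase is pinned; divide the bivector part by its sine to get the unit plane — L is the phase times that plane.
Concretely: cos(phase) = -1/2 gives phase = ±2*pi/3, and since phase/sin(phase) is even the sign is immaterial: L = (phase/sin(phase)) * <R>_2 = (4*sqrt(3)*pi/9) * <R>_2.
Answer: 2*pi/3*γ23


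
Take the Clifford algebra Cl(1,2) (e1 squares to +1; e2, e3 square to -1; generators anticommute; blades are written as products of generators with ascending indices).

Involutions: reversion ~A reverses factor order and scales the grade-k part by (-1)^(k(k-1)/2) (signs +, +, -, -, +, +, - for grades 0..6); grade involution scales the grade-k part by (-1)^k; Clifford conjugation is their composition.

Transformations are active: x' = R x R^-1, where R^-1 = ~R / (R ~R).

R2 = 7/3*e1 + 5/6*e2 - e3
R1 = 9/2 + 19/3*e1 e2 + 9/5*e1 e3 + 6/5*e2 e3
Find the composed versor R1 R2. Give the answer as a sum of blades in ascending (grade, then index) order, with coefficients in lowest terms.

Distribute over the terms of R2 (each basis-blade product reordered to ascending indices, repeated generators contracted through their squares):
R1 (7/3*e1) = 21/2*e1 - 133/9*e2 - 21/5*e3 + 14/5*e1 e2 e3
R1 (5/6*e2) = -95/18*e1 + 15/4*e2 + e3 - 3/2*e1 e2 e3
R1 (-e3) = 9/5*e1 + 6/5*e2 - 9/2*e3 - 19/3*e1 e2 e3
Summing the partial products and collecting blades:
Answer: 316/45*e1 - 1769/180*e2 - 77/10*e3 - 151/30*e1 e2 e3


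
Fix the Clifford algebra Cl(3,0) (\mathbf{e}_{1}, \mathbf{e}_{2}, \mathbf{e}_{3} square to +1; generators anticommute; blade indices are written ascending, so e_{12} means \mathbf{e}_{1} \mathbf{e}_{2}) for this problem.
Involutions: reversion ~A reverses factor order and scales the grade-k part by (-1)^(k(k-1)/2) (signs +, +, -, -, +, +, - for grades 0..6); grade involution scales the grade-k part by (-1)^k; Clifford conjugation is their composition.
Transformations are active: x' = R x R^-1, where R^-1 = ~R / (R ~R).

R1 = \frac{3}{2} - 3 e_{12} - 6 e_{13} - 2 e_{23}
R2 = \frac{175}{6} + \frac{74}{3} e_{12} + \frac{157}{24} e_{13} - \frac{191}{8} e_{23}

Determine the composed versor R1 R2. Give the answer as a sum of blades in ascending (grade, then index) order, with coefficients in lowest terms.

Distribute over the terms of R1 (each basis-blade product reordered to ascending indices, repeated generators contracted through their squares):
(\frac{3}{2}) R2 = \frac{175}{4} + 37 e_{12} + \frac{157}{16} e_{13} - \frac{573}{16} e_{23}
(-3 e_{12}) R2 = 74 - \frac{175}{2} e_{12} + \frac{573}{8} e_{13} + \frac{157}{8} e_{23}
(-6 e_{13}) R2 = \frac{157}{4} - \frac{573}{4} e_{12} - 175 e_{13} - 148 e_{23}
(-2 e_{23}) R2 = -\frac{191}{4} - \frac{157}{12} e_{12} + \frac{148}{3} e_{13} - \frac{175}{3} e_{23}
Summing the partial products and collecting blades:
Answer: \frac{437}{4} - \frac{1241}{6} e_{12} - \frac{2123}{48} e_{13} - \frac{10681}{48} e_{23}


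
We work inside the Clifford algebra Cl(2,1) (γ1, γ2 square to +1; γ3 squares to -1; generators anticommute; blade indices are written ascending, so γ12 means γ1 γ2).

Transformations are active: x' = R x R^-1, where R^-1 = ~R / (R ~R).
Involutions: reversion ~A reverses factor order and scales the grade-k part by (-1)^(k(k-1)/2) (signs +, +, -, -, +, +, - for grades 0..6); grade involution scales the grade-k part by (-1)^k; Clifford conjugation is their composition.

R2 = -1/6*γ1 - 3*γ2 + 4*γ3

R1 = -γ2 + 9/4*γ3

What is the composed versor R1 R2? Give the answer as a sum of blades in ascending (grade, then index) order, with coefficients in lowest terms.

Distribute over the terms of R1 (each basis-blade product reordered to ascending indices, repeated generators contracted through their squares):
(-γ2) R2 = 3 - 1/6*γ12 - 4*γ23
(9/4*γ3) R2 = -9 + 3/8*γ13 + 27/4*γ23
Summing the partial products and collecting blades:
Answer: -6 - 1/6*γ12 + 3/8*γ13 + 11/4*γ23


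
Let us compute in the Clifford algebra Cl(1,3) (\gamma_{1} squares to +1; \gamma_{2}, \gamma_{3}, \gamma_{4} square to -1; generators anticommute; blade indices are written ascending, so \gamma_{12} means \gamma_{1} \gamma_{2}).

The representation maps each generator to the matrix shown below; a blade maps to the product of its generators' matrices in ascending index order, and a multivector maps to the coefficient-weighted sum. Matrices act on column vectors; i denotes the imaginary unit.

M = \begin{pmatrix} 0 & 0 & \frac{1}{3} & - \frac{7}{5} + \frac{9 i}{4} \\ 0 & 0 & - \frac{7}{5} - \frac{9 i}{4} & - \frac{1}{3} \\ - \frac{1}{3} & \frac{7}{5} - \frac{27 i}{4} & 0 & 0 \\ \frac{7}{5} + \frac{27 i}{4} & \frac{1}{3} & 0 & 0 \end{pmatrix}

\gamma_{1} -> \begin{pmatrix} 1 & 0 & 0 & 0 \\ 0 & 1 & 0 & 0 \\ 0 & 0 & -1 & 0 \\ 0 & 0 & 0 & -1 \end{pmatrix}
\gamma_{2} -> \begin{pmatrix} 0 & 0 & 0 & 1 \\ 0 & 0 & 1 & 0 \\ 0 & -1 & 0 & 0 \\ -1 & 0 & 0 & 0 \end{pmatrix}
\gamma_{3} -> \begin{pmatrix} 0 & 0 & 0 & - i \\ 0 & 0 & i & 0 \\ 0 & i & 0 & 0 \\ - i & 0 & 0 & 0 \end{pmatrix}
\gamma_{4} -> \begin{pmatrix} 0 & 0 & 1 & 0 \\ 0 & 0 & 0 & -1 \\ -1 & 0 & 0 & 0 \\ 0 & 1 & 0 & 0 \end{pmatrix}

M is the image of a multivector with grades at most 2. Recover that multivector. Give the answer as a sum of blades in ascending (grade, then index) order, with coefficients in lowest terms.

Method: the blade images are trace-orthogonal — tr(rho(e_A) rho(e_B)^-1) = 4 if A = B and 0 otherwise — and rho(e_A)^-1 = (e_A)^2 * rho(e_A) with (e_A)^2 = +1 or -1, so the coefficient of e_A in the preimage is (e_A)^2 * tr(M rho(e_A))/4.
Nonzero projections over blades of grade <= 2: \gamma_{2}: (\gamma_{2})^2 = -1, tr(M rho(\gamma_{2})) = \frac{28}{5}, coefficient -\frac{7}{5}; \gamma_{3}: (\gamma_{3})^2 = -1, tr(M rho(\gamma_{3})) = 18, coefficient -\frac{9}{2}; \gamma_{4}: (\gamma_{4})^2 = -1, tr(M rho(\gamma_{4})) = - \frac{4}{3}, coefficient \frac{1}{3}; \gamma_{13}: (\gamma_{13})^2 = +1, tr(M rho(\gamma_{13})) = 9, coefficient \frac{9}{4}. Every other blade of grade <= 2 projects to 0.
Answer: -\frac{7}{5} \gamma_{2} - \frac{9}{2} \gamma_{3} + \frac{1}{3} \gamma_{4} + \frac{9}{4} \gamma_{13}


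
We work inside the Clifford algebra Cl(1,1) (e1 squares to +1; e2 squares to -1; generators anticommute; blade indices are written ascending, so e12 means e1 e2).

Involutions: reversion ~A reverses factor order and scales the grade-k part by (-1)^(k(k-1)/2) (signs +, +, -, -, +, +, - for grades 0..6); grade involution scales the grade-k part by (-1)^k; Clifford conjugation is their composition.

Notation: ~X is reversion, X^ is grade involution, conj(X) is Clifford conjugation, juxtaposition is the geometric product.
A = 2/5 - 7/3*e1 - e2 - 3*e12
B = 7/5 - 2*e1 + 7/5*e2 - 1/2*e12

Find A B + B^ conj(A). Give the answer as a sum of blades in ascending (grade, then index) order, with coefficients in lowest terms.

first term: 1219/150 + 19/30*e1 - 851/150*e2 - 29/3*e12
second term: 769/150 + 11/30*e1 + 1201/150*e2 + 139/15*e12
Answer: 994/75 + e1 + 7/3*e2 - 2/5*e12
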